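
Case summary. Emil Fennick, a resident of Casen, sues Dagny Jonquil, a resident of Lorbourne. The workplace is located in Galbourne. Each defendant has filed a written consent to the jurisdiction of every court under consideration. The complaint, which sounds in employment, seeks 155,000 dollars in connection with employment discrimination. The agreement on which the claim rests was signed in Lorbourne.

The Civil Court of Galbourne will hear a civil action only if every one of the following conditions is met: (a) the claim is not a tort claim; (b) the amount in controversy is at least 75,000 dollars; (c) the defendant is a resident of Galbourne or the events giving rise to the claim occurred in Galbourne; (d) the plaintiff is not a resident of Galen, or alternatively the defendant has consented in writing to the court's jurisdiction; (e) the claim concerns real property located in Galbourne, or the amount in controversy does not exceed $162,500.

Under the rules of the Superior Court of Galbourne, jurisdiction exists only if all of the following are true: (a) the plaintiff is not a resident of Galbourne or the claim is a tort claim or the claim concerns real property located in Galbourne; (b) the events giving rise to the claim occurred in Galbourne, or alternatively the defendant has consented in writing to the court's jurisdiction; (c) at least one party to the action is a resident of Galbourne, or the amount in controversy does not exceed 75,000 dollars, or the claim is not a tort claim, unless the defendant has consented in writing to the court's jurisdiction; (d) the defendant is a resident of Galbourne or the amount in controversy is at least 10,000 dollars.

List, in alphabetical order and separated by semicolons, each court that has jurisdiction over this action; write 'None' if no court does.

The Civil Court of Galbourne:
  (a) The claim is an employment claim, not a tort claim. Condition met.
  (b) The amount in controversy is USD 155,000, which meets the USD 75,000 floor. Satisfied.
  (c) The operative events occurred in Galbourne — that alternative is enough. Condition met.
  (d) The plaintiff resides in Casen, which is not Galen, so one alternative holds. Met.
  (e) The amount in controversy is 155,000 dollars, within the 162,500 dollars ceiling — that alternative is enough. Satisfied.
  → Jurisdiction lies.
The Superior Court of Galbourne:
  (a) The plaintiff resides in Casen, which is not Galbourne, so one alternative holds. Met.
  (b) The operative events occurred in Galbourne, so this disjunct is met. Satisfied.
  (c) The claim is an employment claim, not a tort claim, which satisfies one of the alternatives. Condition met.
  (d) The amount in controversy is $155,000, which meets the USD 10,000 floor, which satisfies one of the alternatives. Satisfied.
  → Every requirement is satisfied — jurisdiction.

the Civil Court of Galbourne; the Superior Court of Galbourne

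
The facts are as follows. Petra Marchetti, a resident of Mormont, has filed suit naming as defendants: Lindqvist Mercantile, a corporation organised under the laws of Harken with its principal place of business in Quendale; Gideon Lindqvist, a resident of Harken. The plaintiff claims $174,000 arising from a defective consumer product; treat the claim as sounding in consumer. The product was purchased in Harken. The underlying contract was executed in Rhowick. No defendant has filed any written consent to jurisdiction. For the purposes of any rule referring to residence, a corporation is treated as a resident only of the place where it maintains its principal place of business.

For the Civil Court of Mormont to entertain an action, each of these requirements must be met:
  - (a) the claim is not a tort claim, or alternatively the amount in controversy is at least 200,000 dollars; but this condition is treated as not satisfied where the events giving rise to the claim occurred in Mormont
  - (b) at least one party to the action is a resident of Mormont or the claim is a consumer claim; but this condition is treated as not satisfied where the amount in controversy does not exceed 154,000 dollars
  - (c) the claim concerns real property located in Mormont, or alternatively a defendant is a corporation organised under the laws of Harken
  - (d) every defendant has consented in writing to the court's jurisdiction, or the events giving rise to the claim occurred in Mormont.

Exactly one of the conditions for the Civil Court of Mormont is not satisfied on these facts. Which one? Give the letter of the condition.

(d)

The Civil Court of Mormont:
  (a) The claim is a consumer claim, not a tort claim — that alternative is enough. The carve-out does not apply: the operative events occurred in Harken, not Mormont. Met.
  (b) Petra Marchetti resides in Mormont, which satisfies one of the alternatives. And the carve-out is inapplicable — the amount in controversy is 174,000 dollars, above the $154,000 ceiling. Met.
  (c) Lindqvist Mercantile is organised under the laws of Harken — that alternative is enough. Met.
  (d) No such written consent has been filed; the operative events occurred in Harken, not Mormont — no alternative holds. Not met.
Only condition (d) fails.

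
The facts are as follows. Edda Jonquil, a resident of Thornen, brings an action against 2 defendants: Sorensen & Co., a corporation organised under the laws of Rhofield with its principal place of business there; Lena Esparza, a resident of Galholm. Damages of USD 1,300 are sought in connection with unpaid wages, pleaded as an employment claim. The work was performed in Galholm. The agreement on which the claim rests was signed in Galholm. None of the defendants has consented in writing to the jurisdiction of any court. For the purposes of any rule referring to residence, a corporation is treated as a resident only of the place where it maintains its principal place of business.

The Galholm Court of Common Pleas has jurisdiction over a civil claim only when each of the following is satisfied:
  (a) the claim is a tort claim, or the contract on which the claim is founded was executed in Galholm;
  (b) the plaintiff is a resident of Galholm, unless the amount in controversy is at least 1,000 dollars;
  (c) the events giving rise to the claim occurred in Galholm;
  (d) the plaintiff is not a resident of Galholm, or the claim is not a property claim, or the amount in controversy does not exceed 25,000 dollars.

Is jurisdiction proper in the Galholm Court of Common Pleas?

The Galholm Court of Common Pleas:
  (a) The contract was executed in Galholm, so one alternative holds. Condition met.
  (b) The plaintiff resides in Thornen, not Galholm. However, the amount in controversy is USD 1,300, which meets the 1,000 dollars floor, so the 'unless' proviso supplies this condition. Met.
  (c) The operative events occurred in Galholm. Met.
  (d) The plaintiff resides in Thornen, which is not Galholm, so this disjunct is met. Met.
  → The court has jurisdiction.

Yes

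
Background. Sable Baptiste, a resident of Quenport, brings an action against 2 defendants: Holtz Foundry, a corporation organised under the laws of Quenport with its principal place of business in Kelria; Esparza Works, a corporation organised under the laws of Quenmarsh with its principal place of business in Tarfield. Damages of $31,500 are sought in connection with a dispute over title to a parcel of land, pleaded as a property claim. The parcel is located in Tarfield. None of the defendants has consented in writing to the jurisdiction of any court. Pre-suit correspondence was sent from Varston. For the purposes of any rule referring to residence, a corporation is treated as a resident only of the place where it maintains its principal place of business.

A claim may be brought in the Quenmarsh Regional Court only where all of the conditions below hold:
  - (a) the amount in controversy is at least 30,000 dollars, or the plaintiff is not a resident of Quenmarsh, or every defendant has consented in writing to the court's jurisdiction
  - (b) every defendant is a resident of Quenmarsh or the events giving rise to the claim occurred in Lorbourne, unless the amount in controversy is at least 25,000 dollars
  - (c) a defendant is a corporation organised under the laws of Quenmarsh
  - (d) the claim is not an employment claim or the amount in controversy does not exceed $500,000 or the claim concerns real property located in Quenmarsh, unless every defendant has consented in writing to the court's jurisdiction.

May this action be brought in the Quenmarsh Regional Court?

Yes

The Quenmarsh Regional Court:
  (a) The amount in controversy is USD 31,500, which meets the 30,000 dollars floor, so this disjunct is met. Condition met.
  (b) The defendants reside as follows — Holtz Foundry in Kelria, Esparza Works in Tarfield — not all in Quenmarsh; the operative events occurred in Tarfield, not Lorbourne — no alternative holds. The proviso rescues it, though: the amount in controversy is 31,500 dollars, which meets the USD 25,000 floor. Satisfied.
  (c) Esparza Works is organised under the laws of Quenmarsh. Satisfied.
  (d) The claim is a property claim, not an employment claim, so one alternative holds. Condition met.
  → The court has jurisdiction.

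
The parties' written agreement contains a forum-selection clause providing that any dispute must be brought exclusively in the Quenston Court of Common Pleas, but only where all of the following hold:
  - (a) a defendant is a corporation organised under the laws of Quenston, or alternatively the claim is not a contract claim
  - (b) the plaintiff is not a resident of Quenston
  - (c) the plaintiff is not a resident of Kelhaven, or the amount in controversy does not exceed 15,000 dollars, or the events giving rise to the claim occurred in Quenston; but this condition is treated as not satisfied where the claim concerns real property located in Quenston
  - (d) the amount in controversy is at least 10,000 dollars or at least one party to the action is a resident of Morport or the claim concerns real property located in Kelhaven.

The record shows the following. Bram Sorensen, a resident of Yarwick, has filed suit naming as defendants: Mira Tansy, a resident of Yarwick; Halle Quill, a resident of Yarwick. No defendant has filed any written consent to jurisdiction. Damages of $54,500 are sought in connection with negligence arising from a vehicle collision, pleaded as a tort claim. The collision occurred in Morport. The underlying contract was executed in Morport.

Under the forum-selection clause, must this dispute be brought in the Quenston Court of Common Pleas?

Yes

The Quenston Court of Common Pleas:
  (a) The claim is a tort claim, not a contract claim, so one alternative holds. Condition met.
  (b) The plaintiff resides in Yarwick, which is not Quenston. Condition met.
  (c) The plaintiff resides in Yarwick, which is not Kelhaven, so one alternative holds. The carve-out does not apply: the claim does not concern real property. Satisfied.
  (d) The amount in controversy is $54,500, which meets the $10,000 floor, which satisfies one of the alternatives. Condition met.
  → The clause applies.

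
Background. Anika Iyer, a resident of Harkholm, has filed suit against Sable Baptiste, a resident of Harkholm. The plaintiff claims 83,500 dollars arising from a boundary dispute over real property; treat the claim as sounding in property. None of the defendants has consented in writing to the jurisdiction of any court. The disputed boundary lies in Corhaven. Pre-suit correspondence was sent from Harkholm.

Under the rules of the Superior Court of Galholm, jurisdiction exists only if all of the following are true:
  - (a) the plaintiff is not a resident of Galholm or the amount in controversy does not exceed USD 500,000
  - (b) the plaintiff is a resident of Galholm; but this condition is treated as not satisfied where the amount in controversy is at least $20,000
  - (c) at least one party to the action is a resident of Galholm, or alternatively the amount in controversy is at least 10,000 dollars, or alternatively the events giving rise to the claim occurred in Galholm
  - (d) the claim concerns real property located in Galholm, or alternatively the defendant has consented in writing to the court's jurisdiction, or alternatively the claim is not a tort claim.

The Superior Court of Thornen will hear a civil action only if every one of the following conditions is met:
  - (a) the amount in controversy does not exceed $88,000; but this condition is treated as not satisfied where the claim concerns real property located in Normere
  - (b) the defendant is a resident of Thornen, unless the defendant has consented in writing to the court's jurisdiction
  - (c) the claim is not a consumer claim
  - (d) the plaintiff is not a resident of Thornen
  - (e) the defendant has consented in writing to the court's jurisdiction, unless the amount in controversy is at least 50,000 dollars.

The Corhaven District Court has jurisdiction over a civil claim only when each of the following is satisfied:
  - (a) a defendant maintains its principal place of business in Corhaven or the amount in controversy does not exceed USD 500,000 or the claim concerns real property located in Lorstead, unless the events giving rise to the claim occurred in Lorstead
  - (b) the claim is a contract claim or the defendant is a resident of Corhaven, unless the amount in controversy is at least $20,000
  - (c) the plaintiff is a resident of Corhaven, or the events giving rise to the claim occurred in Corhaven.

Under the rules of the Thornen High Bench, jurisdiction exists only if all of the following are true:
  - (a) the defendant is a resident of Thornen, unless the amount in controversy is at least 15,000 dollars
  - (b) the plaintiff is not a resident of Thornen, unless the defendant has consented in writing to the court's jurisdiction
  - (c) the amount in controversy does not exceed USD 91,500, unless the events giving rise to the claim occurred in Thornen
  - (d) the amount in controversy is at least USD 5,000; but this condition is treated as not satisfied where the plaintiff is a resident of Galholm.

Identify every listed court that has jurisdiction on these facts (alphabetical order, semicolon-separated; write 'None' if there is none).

the Corhaven District Court; the Thornen High Bench

The Superior Court of Galholm:
  (a) The plaintiff resides in Harkholm, which is not Galholm, so one alternative holds. Met.
  (b) The plaintiff resides in Harkholm, not Galholm. Fails.
  (c) The amount in controversy is $83,500, which meets the $10,000 floor, so one alternative holds. Condition met.
  (d) The claim is a property claim, not a tort claim — that alternative is enough. Met.
  → No jurisdiction.
The Superior Court of Thornen:
  (a) The amount in controversy is 83,500 dollars, within the 88,000 dollars ceiling. And the carve-out is inapplicable — the property lies in Corhaven, not Normere. Satisfied.
  (b) The defendant resides in Harkholm, not Thornen. The proviso offers no rescue either, since no such written consent has been filed. Not met.
  (c) The claim is a property claim, not a consumer claim. Satisfied.
  (d) The plaintiff resides in Harkholm, which is not Thornen. Satisfied.
  (e) No such written consent has been filed. But the amount in controversy is $83,500, which meets the USD 50,000 floor, and the 'unless' clause therefore excuses the requirement. Condition met.
  → Not every requirement is met — no jurisdiction.
The Corhaven District Court:
  (a) The amount in controversy is $83,500, within the USD 500,000 ceiling, which satisfies one of the alternatives. Satisfied.
  (b) The claim is a property claim, not a contract claim; the defendant resides in Harkholm, not Corhaven — no alternative holds. The proviso rescues it, though: the amount in controversy is 83,500 dollars, which meets the $20,000 floor. Met.
  (c) The operative events occurred in Corhaven, so one alternative holds. Met.
  → All conditions met; jurisdiction exists.
The Thornen High Bench:
  (a) The defendant resides in Harkholm, not Thornen. However, the amount in controversy is $83,500, which meets the USD 15,000 floor, so the 'unless' proviso supplies this condition. Met.
  (b) The plaintiff resides in Harkholm, which is not Thornen. Met.
  (c) The amount in controversy is $83,500, within the 91,500 dollars ceiling. Met.
  (d) The amount in controversy is USD 83,500, which meets the $5,000 floor. The exception is not triggered, since the plaintiff resides in Harkholm, not Galholm. Satisfied.
  → The court has jurisdiction.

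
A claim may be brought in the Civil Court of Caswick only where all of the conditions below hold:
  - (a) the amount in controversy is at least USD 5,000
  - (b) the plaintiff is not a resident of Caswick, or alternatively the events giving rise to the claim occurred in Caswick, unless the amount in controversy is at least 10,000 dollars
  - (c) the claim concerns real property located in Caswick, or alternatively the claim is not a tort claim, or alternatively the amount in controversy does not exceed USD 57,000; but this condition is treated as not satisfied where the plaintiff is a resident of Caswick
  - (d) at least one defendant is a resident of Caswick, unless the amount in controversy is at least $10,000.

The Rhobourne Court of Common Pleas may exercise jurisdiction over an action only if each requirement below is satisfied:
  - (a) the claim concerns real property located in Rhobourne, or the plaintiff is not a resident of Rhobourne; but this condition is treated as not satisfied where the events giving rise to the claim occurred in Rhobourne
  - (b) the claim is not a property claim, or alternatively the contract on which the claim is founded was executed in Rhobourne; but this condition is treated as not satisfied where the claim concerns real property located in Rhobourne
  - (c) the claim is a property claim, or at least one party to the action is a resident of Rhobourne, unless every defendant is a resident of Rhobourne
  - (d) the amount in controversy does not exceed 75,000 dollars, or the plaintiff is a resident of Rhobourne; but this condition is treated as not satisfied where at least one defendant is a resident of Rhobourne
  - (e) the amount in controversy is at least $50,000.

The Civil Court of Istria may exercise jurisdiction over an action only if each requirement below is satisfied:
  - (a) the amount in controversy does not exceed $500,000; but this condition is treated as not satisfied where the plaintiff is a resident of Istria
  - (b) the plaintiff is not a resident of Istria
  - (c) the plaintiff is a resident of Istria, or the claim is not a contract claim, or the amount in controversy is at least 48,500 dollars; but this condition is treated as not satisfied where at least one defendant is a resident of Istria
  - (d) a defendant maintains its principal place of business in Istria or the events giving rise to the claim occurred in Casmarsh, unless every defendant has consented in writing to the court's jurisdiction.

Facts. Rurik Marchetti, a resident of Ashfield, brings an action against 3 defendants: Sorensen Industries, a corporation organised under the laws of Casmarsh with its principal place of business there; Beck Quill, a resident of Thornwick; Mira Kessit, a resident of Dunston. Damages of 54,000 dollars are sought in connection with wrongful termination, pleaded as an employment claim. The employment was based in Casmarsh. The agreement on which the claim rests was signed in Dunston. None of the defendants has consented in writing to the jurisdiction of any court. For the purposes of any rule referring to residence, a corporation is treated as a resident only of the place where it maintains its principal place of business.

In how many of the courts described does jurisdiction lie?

2

The Civil Court of Caswick:
  (a) The amount in controversy is USD 54,000, which meets the 5,000 dollars floor. Satisfied.
  (b) The plaintiff resides in Ashfield, which is not Caswick, so this disjunct is met. Condition met.
  (c) The claim is an employment claim, not a tort claim, so one alternative holds. The exception is not triggered, since the plaintiff resides in Ashfield, not Caswick. Met.
  (d) No defendant resides in Caswick (they reside in Casmarsh, Thornwick, Dunston). However, the amount in controversy is $54,000, which meets the $10,000 floor, so the 'unless' proviso supplies this condition. Condition met.
  → All conditions met; jurisdiction exists.
The Rhobourne Court of Common Pleas:
  (a) The plaintiff resides in Ashfield, which is not Rhobourne, which satisfies one of the alternatives. And the carve-out is inapplicable — the operative events occurred in Casmarsh, not Rhobourne. Met.
  (b) The claim is an employment claim, not a property claim, so this disjunct is met. The carve-out does not apply: the claim does not concern real property. Satisfied.
  (c) The claim is an employment claim, not a property claim; no party resides in Rhobourne — every alternative fails. The proviso offers no rescue either, since the defendants reside as follows — Sorensen Industries in Casmarsh, Beck Quill in Thornwick, Mira Kessit in Dunston — not all in Rhobourne. Condition not met.
  (d) The amount in controversy is 54,000 dollars, within the $75,000 ceiling, which satisfies one of the alternatives. The carve-out does not apply: no defendant resides in Rhobourne (they reside in Casmarsh, Thornwick, Dunston). Met.
  (e) The amount in controversy is 54,000 dollars, which meets the $50,000 floor. Satisfied.
  → The court lacks jurisdiction.
The Civil Court of Istria:
  (a) The amount in controversy is $54,000, within the 500,000 dollars ceiling. And the carve-out is inapplicable — the plaintiff resides in Ashfield, not Istria. Condition met.
  (b) The plaintiff resides in Ashfield, which is not Istria. Condition met.
  (c) The claim is an employment claim, not a contract claim, so this disjunct is met. The exception is not triggered, since no defendant resides in Istria (they reside in Casmarsh, Thornwick, Dunston). Met.
  (d) The operative events occurred in Casmarsh — that alternative is enough. Met.
  → The court has jurisdiction.
Courts with jurisdiction: the Civil Court of Caswick, the Civil Court of Istria — 2 in total.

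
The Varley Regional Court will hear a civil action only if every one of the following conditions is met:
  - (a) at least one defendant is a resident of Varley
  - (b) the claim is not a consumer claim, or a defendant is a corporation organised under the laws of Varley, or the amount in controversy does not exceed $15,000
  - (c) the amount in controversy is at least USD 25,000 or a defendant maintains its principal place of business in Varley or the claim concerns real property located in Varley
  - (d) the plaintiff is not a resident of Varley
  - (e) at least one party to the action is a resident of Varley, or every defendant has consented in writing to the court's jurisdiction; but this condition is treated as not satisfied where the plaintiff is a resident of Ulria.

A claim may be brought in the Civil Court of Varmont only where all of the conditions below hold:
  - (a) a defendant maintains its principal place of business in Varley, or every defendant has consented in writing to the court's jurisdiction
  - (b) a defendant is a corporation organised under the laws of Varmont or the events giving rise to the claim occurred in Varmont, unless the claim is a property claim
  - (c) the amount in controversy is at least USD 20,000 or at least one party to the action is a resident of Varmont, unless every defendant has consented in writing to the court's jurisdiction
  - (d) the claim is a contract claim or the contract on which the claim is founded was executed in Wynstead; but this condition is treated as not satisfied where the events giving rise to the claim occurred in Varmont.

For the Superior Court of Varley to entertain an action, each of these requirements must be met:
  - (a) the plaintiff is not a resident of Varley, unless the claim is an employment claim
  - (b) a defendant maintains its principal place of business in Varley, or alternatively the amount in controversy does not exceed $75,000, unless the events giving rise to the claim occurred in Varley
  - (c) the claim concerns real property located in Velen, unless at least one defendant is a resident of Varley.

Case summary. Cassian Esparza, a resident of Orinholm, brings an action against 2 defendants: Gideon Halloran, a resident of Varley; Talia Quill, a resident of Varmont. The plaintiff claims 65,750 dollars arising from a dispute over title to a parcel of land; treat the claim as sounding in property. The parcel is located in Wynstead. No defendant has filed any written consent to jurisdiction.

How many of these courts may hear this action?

2

The Varley Regional Court:
  (a) Gideon Halloran resides in Varley. Met.
  (b) The claim is a property claim, not a consumer claim, so one alternative holds. Condition met.
  (c) The amount in controversy is 65,750 dollars, which meets the $25,000 floor, so this disjunct is met. Condition met.
  (d) The plaintiff resides in Orinholm, which is not Varley. Met.
  (e) Gideon Halloran resides in Varley, so this disjunct is met. The exception is not triggered, since the plaintiff resides in Orinholm, not Ulria. Satisfied.
  → The court has jurisdiction.
The Civil Court of Varmont:
  (a) No defendant is a corporation; no such written consent has been filed — none of the alternatives is met. Not satisfied.
  (b) No defendant is a corporation; the operative events occurred in Wynstead, not Varmont — none of the alternatives is met. However, the claim is a property claim, so the 'unless' proviso supplies this condition. Satisfied.
  (c) The amount in controversy is 65,750 dollars, which meets the 20,000 dollars floor, so this disjunct is met. Satisfied.
  (d) The claim is a property claim, not a contract claim; no contract (and hence no place of execution) is alleged — every alternative fails. Not met.
  → Not every requirement is met — no jurisdiction.
The Superior Court of Varley:
  (a) The plaintiff resides in Orinholm, which is not Varley. Satisfied.
  (b) The amount in controversy is $65,750, within the USD 75,000 ceiling — that alternative is enough. Met.
  (c) The property lies in Wynstead, not Velen. But Gideon Halloran resides in Varley, and the 'unless' clause therefore excuses the requirement. Met.
  → The court has jurisdiction.
Courts with jurisdiction: the Varley Regional Court, the Superior Court of Varley — 2 in total.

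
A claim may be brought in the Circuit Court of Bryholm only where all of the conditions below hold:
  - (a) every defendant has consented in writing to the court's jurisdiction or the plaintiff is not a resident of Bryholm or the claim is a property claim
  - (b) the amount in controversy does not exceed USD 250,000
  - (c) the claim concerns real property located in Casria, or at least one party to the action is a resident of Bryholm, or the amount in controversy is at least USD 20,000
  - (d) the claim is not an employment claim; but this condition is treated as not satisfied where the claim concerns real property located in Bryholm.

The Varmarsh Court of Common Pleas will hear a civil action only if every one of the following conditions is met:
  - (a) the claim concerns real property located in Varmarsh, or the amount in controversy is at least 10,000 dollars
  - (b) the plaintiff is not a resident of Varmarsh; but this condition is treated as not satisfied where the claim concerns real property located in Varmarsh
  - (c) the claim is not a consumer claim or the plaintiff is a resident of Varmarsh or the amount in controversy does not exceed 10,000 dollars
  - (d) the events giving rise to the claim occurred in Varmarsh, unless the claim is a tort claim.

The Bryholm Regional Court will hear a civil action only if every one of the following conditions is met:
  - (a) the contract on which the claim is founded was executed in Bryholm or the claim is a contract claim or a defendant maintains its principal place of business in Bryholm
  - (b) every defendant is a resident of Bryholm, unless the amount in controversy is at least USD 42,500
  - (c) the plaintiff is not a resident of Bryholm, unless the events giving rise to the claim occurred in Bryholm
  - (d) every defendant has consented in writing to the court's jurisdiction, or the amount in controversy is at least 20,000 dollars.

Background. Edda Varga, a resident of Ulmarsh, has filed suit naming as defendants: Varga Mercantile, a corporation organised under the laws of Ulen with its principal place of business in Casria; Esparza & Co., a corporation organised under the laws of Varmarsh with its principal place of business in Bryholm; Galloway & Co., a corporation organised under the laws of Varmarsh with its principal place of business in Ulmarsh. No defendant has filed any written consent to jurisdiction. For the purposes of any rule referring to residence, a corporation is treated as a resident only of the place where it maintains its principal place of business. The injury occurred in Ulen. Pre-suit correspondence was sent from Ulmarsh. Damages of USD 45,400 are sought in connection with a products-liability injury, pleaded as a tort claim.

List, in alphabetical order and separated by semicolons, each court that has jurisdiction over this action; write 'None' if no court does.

the Bryholm Regional Court; the Circuit Court of Bryholm; the Varmarsh Court of Common Pleas

The Circuit Court of Bryholm:
  (a) The plaintiff resides in Ulmarsh, which is not Bryholm — that alternative is enough. Met.
  (b) The amount in controversy is 45,400 dollars, within the $250,000 ceiling. Met.
  (c) Esparza & Co. resides in Bryholm, so one alternative holds. Condition met.
  (d) The claim is a tort claim, not an employment claim. And the carve-out is inapplicable — the claim does not concern real property. Condition met.
  → Jurisdiction lies.
The Varmarsh Court of Common Pleas:
  (a) The amount in controversy is USD 45,400, which meets the 10,000 dollars floor, so this disjunct is met. Condition met.
  (b) The plaintiff resides in Ulmarsh, which is not Varmarsh. The carve-out does not apply: the claim does not concern real property. Satisfied.
  (c) The claim is a tort claim, not a consumer claim, which satisfies one of the alternatives. Satisfied.
  (d) The operative events occurred in Ulen, not Varmarsh. But the claim is a tort claim, and the 'unless' clause therefore excuses the requirement. Satisfied.
  → The court has jurisdiction.
The Bryholm Regional Court:
  (a) Esparza & Co. has its principal place of business in Bryholm, which satisfies one of the alternatives. Met.
  (b) The defendants reside as follows — Varga Mercantile in Casria, Esparza & Co. in Bryholm, Galloway & Co. in Ulmarsh — not all in Bryholm. The proviso rescues it, though: the amount in controversy is $45,400, which meets the 42,500 dollars floor. Condition met.
  (c) The plaintiff resides in Ulmarsh, which is not Bryholm. Met.
  (d) The amount in controversy is $45,400, which meets the $20,000 floor, so one alternative holds. Satisfied.
  → Every requirement is satisfied — jurisdiction.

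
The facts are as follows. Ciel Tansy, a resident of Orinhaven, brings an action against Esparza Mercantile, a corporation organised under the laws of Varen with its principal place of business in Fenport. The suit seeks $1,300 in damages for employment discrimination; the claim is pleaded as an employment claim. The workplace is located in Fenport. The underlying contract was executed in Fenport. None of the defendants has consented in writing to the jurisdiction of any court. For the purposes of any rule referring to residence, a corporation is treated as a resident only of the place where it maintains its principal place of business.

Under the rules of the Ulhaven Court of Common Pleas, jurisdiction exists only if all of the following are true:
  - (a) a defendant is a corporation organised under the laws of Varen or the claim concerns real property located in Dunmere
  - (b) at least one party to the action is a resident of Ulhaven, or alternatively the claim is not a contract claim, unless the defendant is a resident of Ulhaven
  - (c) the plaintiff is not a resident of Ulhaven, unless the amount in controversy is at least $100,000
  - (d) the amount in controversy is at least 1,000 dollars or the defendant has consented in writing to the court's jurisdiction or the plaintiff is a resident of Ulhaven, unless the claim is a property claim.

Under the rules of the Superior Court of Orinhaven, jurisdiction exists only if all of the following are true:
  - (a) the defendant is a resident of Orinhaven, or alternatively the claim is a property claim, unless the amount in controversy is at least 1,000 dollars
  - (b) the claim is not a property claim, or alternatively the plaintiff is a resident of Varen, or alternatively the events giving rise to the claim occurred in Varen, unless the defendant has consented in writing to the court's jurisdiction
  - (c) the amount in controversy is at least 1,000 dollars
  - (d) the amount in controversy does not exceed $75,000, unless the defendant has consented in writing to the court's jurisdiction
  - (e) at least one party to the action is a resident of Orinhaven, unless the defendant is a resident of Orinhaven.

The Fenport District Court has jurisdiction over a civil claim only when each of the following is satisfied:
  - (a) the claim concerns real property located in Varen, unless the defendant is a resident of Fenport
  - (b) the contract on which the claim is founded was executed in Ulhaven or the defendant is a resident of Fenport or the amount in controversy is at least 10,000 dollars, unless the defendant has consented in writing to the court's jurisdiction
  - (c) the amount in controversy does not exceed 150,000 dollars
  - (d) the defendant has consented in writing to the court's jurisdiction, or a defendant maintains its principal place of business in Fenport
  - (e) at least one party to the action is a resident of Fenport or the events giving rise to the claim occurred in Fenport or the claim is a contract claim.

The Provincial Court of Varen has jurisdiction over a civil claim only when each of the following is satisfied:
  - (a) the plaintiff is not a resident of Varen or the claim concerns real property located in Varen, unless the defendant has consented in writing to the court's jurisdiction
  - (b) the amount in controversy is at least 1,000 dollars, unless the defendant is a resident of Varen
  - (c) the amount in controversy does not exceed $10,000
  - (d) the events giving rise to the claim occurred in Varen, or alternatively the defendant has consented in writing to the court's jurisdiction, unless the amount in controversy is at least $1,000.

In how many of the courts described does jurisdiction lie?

4

The Ulhaven Court of Common Pleas:
  (a) Esparza Mercantile is organised under the laws of Varen, so this disjunct is met. Condition met.
  (b) The claim is an employment claim, not a contract claim, so this disjunct is met. Met.
  (c) The plaintiff resides in Orinhaven, which is not Ulhaven. Condition met.
  (d) The amount in controversy is 1,300 dollars, which meets the USD 1,000 floor — that alternative is enough. Satisfied.
  → All conditions met; jurisdiction exists.
The Superior Court of Orinhaven:
  (a) The defendant resides in Fenport, not Orinhaven; the claim is an employment claim, not a property claim — every alternative fails. However, the amount in controversy is $1,300, which meets the USD 1,000 floor, so the 'unless' proviso supplies this condition. Condition met.
  (b) The claim is an employment claim, not a property claim, which satisfies one of the alternatives. Condition met.
  (c) The amount in controversy is $1,300, which meets the 1,000 dollars floor. Met.
  (d) The amount in controversy is $1,300, within the $75,000 ceiling. Satisfied.
  (e) Ciel Tansy resides in Orinhaven. Satisfied.
  → Every requirement is satisfied — jurisdiction.
The Fenport District Court:
  (a) The claim does not concern real property. The proviso rescues it, though: the defendant resides in Fenport. Met.
  (b) The defendant resides in Fenport, so this disjunct is met. Met.
  (c) The amount in controversy is $1,300, within the $150,000 ceiling. Condition met.
  (d) Esparza Mercantile has its principal place of business in Fenport, which satisfies one of the alternatives. Condition met.
  (e) Esparza Mercantile resides in Fenport, so this disjunct is met. Condition met.
  → All conditions met; jurisdiction exists.
The Provincial Court of Varen:
  (a) The plaintiff resides in Orinhaven, which is not Varen, so one alternative holds. Satisfied.
  (b) The amount in controversy is USD 1,300, which meets the USD 1,000 floor. Met.
  (c) The amount in controversy is USD 1,300, within the 10,000 dollars ceiling. Condition met.
  (d) The operative events occurred in Fenport, not Varen; no such written consent has been filed — every alternative fails. The proviso rescues it, though: the amount in controversy is 1,300 dollars, which meets the USD 1,000 floor. Met.
  → Every requirement is satisfied — jurisdiction.
Courts with jurisdiction: the Ulhaven Court of Common Pleas, the Superior Court of Orinhaven, the Fenport District Court, the Provincial Court of Varen — 4 in total.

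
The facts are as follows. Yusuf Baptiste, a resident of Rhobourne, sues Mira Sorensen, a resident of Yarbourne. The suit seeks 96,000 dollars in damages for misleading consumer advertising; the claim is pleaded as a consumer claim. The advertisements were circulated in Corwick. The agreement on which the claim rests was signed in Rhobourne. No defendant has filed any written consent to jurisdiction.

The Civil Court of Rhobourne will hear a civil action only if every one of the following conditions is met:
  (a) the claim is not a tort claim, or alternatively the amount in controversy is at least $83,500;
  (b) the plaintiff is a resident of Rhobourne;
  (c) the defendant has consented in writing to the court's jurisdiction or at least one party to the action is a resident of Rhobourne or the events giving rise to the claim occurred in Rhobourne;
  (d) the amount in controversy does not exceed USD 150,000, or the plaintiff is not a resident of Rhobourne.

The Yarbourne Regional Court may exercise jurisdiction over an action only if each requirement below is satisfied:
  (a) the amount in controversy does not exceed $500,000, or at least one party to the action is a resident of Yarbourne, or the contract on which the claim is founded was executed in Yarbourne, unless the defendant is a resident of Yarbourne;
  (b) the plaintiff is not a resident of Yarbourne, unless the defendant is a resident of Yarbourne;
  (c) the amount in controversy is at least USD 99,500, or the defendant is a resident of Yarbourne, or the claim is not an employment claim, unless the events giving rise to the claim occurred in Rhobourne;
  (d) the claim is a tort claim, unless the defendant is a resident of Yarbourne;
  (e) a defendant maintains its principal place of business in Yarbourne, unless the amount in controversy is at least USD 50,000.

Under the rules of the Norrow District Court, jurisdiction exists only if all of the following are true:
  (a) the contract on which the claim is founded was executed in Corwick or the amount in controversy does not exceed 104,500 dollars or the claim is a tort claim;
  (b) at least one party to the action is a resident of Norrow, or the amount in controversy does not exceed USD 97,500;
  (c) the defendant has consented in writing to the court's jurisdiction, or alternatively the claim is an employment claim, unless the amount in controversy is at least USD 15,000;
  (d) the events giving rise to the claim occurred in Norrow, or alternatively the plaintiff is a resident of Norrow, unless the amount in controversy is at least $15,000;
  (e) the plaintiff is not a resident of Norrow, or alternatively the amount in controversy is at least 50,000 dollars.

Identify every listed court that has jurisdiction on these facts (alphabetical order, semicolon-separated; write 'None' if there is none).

the Civil Court of Rhobourne; the Norrow District Court; the Yarbourne Regional Court

The Civil Court of Rhobourne:
  (a) The claim is a consumer claim, not a tort claim — that alternative is enough. Satisfied.
  (b) The plaintiff resides in Rhobourne. Met.
  (c) Yusuf Baptiste resides in Rhobourne — that alternative is enough. Condition met.
  (d) The amount in controversy is USD 96,000, within the $150,000 ceiling — that alternative is enough. Satisfied.
  → Jurisdiction lies.
The Yarbourne Regional Court:
  (a) The amount in controversy is 96,000 dollars, within the USD 500,000 ceiling, so this disjunct is met. Condition met.
  (b) The plaintiff resides in Rhobourne, which is not Yarbourne. Satisfied.
  (c) The defendant resides in Yarbourne, which satisfies one of the alternatives. Satisfied.
  (d) The claim is a consumer claim, not a tort claim. The proviso rescues it, though: the defendant resides in Yarbourne. Satisfied.
  (e) No defendant is a corporation. But the amount in controversy is USD 96,000, which meets the 50,000 dollars floor, and the 'unless' clause therefore excuses the requirement. Satisfied.
  → All conditions met; jurisdiction exists.
The Norrow District Court:
  (a) The amount in controversy is $96,000, within the USD 104,500 ceiling, which satisfies one of the alternatives. Satisfied.
  (b) The amount in controversy is USD 96,000, within the USD 97,500 ceiling, so this disjunct is met. Met.
  (c) No such written consent has been filed; the claim is a consumer claim, not an employment claim — every alternative fails. However, the amount in controversy is 96,000 dollars, which meets the USD 15,000 floor, so the 'unless' proviso supplies this condition. Condition met.
  (d) The operative events occurred in Corwick, not Norrow; the plaintiff resides in Rhobourne, not Norrow — every alternative fails. However, the amount in controversy is $96,000, which meets the USD 15,000 floor, so the 'unless' proviso supplies this condition. Satisfied.
  (e) The plaintiff resides in Rhobourne, which is not Norrow — that alternative is enough. Met.
  → Every requirement is satisfied — jurisdiction.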